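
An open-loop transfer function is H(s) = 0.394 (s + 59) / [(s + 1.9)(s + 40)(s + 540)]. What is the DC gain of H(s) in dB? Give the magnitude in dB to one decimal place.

H(0) = 0.394 × 59 / (1.9 × 40 × 540) = 0.00056642
20 log₁₀(0.00056642) = -64.94 dB

-64.9 dB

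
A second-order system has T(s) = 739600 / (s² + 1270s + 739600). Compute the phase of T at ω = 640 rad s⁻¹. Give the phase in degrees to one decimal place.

∠[(j640)² + 1270(j640) + 739600] = ∠[3.3e+05 + j8.128e+05] = 67.90°
∠T(j640) = −67.90° = -67.90°

-67.9 deg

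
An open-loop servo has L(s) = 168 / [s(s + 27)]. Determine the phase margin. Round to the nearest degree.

77°

Gain crossover: |L(jω)| = 1 at ω ≈ 6.07 rad s⁻¹.
∠L(j6.07) = −90° − arctan(6.07/27) ≈ -102.67°
PM = 180° + (-102.67°) = 77.33°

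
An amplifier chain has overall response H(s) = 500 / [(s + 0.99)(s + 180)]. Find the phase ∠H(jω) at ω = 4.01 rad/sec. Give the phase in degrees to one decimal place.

∠(j4.01 + 0.99) = arctan(4.01/0.99) = 76.13°
∠(j4.01 + 180) = arctan(4.01/180) = 1.28°
∠H(j4.01) = − (76.13° + 1.28°) = -77.41°

-77.4°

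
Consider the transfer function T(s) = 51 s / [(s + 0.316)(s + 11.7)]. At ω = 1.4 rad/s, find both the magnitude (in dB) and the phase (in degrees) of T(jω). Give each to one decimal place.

|j1.4| = 1.4
|j1.4 + 0.316| = √(1.4² + 0.316²) = 1.435
|j1.4 + 11.7| = √(1.4² + 11.7²) = 11.78
|T(j1.4)| = 51 × 1.4 / (1.435 × 11.78) = 4.2219
20 log₁₀(4.2219) = 12.51 dB
∠(j1.4) = 90.00°
∠(j1.4 + 0.316) = arctan(1.4/0.316) = 77.28°
∠(j1.4 + 11.7) = arctan(1.4/11.7) = 6.82°
∠T(j1.4) = 90.00° − (77.28° + 6.82°) = 5.90°

|T| = 12.5 dB, ∠T = 5.9°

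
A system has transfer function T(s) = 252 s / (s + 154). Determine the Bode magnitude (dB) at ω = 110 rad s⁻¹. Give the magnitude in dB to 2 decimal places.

|j110| = 110
|j110 + 154| = √(110² + 154²) = 189.3
|T(j110)| = 252 × 110 / 189.3 = 146.47
20 log₁₀(146.47) = 43.315 dB

43.32 dB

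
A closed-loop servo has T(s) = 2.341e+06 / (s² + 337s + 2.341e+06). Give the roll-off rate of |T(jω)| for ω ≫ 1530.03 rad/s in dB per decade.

-40 dB/decade

With 0 zeros and 2 poles, the high-frequency asymptotic slope is 20 × (0 − 2) = -40 dB/decade.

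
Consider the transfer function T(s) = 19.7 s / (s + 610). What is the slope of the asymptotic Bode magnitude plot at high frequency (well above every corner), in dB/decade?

0 dB/decade

With 1 zero and 1 pole, the high-frequency asymptotic slope is 20 × (1 − 1) = 0 dB/decade.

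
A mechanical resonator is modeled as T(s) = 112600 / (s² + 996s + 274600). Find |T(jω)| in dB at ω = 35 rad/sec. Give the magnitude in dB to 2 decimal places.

-7.77 dB

|(j35)² + 996(j35) + 274600| = |2.7338e+05 + j34860| = 2.756e+05
|T(j35)| = 112600 / 2.756e+05 = 0.40858
20 log₁₀(0.40858) = -7.774 dB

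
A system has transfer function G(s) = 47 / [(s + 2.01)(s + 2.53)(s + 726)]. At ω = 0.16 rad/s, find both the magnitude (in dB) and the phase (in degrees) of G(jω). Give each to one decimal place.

|G| = -37.9 dB, ∠G = -8.2°

|j0.16 + 2.01| = √(0.16² + 2.01²) = 2.016
|j0.16 + 2.53| = √(0.16² + 2.53²) = 2.535
|j0.16 + 726| = √(0.16² + 726²) = 726
|G(j0.16)| = 47 / (2.016 × 2.535 × 726) = 0.012665
20 log₁₀(0.012665) = -37.95 dB
∠(j0.16 + 2.01) = arctan(0.16/2.01) = 4.55°
∠(j0.16 + 2.53) = arctan(0.16/2.53) = 3.62°
∠(j0.16 + 726) = arctan(0.16/726) = 0.01°
∠G(j0.16) = − (4.55° + 3.62° + 0.01°) = -8.18°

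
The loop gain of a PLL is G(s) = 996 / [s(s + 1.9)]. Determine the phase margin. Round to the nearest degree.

Gain crossover: |G(jω)| = 1 at ω ≈ 31.5 rad/s.
∠G(j31.5) = −90° − arctan(31.5/1.9) ≈ -176.55°
PM = 180° + (-176.55°) = 3.45°

3°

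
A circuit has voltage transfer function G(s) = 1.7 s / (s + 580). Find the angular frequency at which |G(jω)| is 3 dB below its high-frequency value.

580 rad/s

For a single-pole high-pass, the −3 dB point is at the pole: ω = 580 rad/s.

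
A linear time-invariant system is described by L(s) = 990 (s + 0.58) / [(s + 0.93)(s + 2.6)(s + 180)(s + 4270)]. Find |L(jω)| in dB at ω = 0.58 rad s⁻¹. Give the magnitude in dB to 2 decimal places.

-68.83 dB

|j0.58 + 0.58| = √(0.58² + 0.58²) = 0.8202
|j0.58 + 0.93| = √(0.58² + 0.93²) = 1.096
|j0.58 + 2.6| = √(0.58² + 2.6²) = 2.664
|j0.58 + 180| = √(0.58² + 180²) = 180
|j0.58 + 4270| = √(0.58² + 4270²) = 4270
|L(j0.58)| = 990 × 0.8202 / (1.096 × 2.664 × 180 × 4270) = 0.00036185
20 log₁₀(0.00036185) = -68.829 dB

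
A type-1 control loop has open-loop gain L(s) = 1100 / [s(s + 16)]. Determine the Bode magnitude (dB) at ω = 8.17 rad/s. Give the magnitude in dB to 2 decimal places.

|j8.17 + 16| = √(8.17² + 16²) = 17.97
|j8.17| = 8.17
|L(j8.17)| = 1100 / (17.97 × 8.17) = 7.4944
20 log₁₀(7.4944) = 17.495 dB

17.49 dB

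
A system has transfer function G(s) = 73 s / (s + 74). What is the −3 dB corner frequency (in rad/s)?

For a single-pole high-pass, the −3 dB point is at the pole: ω = 74 rad/s.

74 rad/s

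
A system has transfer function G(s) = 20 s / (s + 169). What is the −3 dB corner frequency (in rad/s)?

169 rad/s

For a single-pole high-pass, the −3 dB point is at the pole: ω = 169 rad/s.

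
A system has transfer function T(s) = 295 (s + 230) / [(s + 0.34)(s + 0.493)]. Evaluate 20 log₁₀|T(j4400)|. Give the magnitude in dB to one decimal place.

-23.5 dB

|j4400 + 230| = √(4400² + 230²) = 4406
|j4400 + 0.34| = √(4400² + 0.34²) = 4400
|j4400 + 0.493| = √(4400² + 0.493²) = 4400
|T(j4400)| = 295 × 4406 / (4400 × 4400) = 0.067137
20 log₁₀(0.067137) = -23.46 dB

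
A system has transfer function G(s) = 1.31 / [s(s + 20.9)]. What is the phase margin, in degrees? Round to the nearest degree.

Gain crossover: |G(jω)| = 1 at ω ≈ 0.0627 rad/s.
∠G(j0.0627) = −90° − arctan(0.0627/20.9) ≈ -90.17°
PM = 180° + (-90.17°) = 89.83°

90°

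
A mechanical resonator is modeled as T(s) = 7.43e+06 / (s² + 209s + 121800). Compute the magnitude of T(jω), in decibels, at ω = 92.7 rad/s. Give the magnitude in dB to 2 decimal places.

36.22 dB

|(j92.7)² + 209(j92.7) + 121800| = |1.1321e+05 + j19374| = 1.149e+05
|T(j92.7)| = 7.43e+06 / 1.149e+05 = 64.692
20 log₁₀(64.692) = 36.217 dB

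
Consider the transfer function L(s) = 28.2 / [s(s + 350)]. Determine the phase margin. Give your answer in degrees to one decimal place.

90.0 deg

Gain crossover: |L(jω)| = 1 at ω ≈ 0.0806 rad/s.
∠L(j0.0806) = −90° − arctan(0.0806/350) ≈ -90.01°
PM = 180° + (-90.01°) = 89.99°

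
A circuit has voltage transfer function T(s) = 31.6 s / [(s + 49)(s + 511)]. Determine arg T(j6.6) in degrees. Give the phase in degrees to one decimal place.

∠(j6.6) = 90.00°
∠(j6.6 + 49) = arctan(6.6/49) = 7.67°
∠(j6.6 + 511) = arctan(6.6/511) = 0.74°
∠T(j6.6) = 90.00° − (7.67° + 0.74°) = 81.59°

81.6°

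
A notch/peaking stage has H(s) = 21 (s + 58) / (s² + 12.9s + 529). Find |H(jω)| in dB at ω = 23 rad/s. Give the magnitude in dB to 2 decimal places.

12.90 dB

|j23 + 58| = √(23² + 58²) = 62.39
|(j23)² + 12.9(j23) + 529| = |0 + j296.7| = 296.7
|H(j23)| = 21 × 62.39 / 296.7 = 4.4162
20 log₁₀(4.4162) = 12.901 dB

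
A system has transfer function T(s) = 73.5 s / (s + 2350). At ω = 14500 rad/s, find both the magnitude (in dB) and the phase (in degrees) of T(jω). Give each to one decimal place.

|T| = 37.2 dB, ∠T = 9.2°

|j14500| = 1.45e+04
|j14500 + 2350| = √(14500² + 2350²) = 1.469e+04
|T(j14500)| = 73.5 × 1.45e+04 / 1.469e+04 = 72.553
20 log₁₀(72.553) = 37.21 dB
∠(j14500) = 90.00°
∠(j14500 + 2350) = arctan(14500/2350) = 80.79°
∠T(j14500) = 90.00° − 80.79° = 9.21°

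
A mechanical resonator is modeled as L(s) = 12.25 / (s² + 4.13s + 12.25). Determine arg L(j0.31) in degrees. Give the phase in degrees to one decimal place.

-6.0°

∠[(j0.31)² + 4.13(j0.31) + 12.25] = ∠[12.154 + j1.2803] = 6.01°
∠L(j0.31) = −6.01° = -6.01°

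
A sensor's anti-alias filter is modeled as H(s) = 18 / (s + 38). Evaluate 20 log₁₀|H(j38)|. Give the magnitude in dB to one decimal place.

|j38 + 38| = √(38² + 38²) = 53.74
|H(j38)| = 18 / 53.74 = 0.33495
20 log₁₀(0.33495) = -9.50 dB

-9.5 dB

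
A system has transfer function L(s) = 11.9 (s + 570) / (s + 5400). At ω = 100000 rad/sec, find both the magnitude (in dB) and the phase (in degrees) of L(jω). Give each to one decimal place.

|L| = 21.5 dB, ∠L = 2.8°

|j100000 + 570| = √(100000² + 570²) = 1e+05
|j100000 + 5400| = √(100000² + 5400²) = 1.001e+05
|L(j100000)| = 11.9 × 1e+05 / 1.001e+05 = 11.883
20 log₁₀(11.883) = 21.50 dB
∠(j100000 + 570) = arctan(100000/570) = 89.67°
∠(j100000 + 5400) = arctan(100000/5400) = 86.91°
∠L(j100000) = 89.67° − 86.91° = 2.76°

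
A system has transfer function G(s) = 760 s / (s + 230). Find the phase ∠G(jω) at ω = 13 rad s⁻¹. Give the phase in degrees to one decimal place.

∠(j13) = 90.00°
∠(j13 + 230) = arctan(13/230) = 3.24°
∠G(j13) = 90.00° − 3.24° = 86.76°

86.8°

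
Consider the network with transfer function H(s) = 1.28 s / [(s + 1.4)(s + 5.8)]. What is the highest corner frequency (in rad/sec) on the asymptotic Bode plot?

5.8 rad/sec

Break frequencies occur at each pole and zero magnitude: 1.4 rad/sec, 5.8 rad/sec.
The highest is 5.8 rad/sec.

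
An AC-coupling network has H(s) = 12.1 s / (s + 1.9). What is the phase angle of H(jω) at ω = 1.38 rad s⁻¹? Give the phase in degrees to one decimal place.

54.0 deg

∠(j1.38) = 90.00°
∠(j1.38 + 1.9) = arctan(1.38/1.9) = 35.99°
∠H(j1.38) = 90.00° − 35.99° = 54.01°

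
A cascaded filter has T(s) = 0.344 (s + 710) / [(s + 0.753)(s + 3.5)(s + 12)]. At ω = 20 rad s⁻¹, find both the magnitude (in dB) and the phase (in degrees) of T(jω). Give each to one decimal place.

|T| = -31.8 dB, ∠T = -225.3°

|j20 + 710| = √(20² + 710²) = 710.3
|j20 + 0.753| = √(20² + 0.753²) = 20.01
|j20 + 3.5| = √(20² + 3.5²) = 20.3
|j20 + 12| = √(20² + 12²) = 23.32
|T(j20)| = 0.344 × 710.3 / (20.01 × 20.3 × 23.32) = 0.025779
20 log₁₀(0.025779) = -31.77 dB
∠(j20 + 710) = arctan(20/710) = 1.61°
∠(j20 + 0.753) = arctan(20/0.753) = 87.84°
∠(j20 + 3.5) = arctan(20/3.5) = 80.07°
∠(j20 + 12) = arctan(20/12) = 59.04°
∠T(j20) = 1.61° − (87.84° + 80.07° + 59.04°) = -225.34°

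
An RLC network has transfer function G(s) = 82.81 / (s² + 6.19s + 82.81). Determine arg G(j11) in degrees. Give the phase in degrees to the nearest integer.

∠[(j11)² + 6.19(j11) + 82.81] = ∠[-38.19 + j68.09] = 119.29°
∠G(j11) = −119.29° = -119.29°

-119°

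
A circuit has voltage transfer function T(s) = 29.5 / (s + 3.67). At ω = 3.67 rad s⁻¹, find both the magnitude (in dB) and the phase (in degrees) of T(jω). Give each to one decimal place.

|j3.67 + 3.67| = √(3.67² + 3.67²) = 5.19
|T(j3.67)| = 29.5 / 5.19 = 5.6838
20 log₁₀(5.6838) = 15.09 dB
∠(j3.67 + 3.67) = arctan(3.67/3.67) = 45.00°
∠T(j3.67) = −45.00° = -45.00°

|T| = 15.1 dB, ∠T = -45.0°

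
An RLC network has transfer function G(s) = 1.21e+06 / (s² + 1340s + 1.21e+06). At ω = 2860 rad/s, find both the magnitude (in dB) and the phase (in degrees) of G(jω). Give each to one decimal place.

|G| = -16.4 dB, ∠G = -151.2°

|(j2860)² + 1340(j2860) + 1.21e+06| = |-6.9696e+06 + j3.8324e+06| = 7.954e+06
|G(j2860)| = 1.21e+06 / 7.954e+06 = 0.15213
20 log₁₀(0.15213) = -16.36 dB
∠[(j2860)² + 1340(j2860) + 1.21e+06] = ∠[-6.9696e+06 + j3.8324e+06] = 151.19°
∠G(j2860) = −151.19° = -151.19°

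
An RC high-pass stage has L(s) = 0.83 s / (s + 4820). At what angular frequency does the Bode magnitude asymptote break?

The single real pole at s = −4820 gives a corner at ω = 4820 rad/s.

4820 rad/s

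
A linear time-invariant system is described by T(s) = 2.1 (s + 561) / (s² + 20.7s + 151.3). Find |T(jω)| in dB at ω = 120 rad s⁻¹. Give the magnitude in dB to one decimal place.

|j120 + 561| = √(120² + 561²) = 573.7
|(j120)² + 20.7(j120) + 151.3| = |-14249 + j2484| = 1.446e+04
|T(j120)| = 2.1 × 573.7 / 1.446e+04 = 0.083295
20 log₁₀(0.083295) = -21.59 dB

-21.6 dB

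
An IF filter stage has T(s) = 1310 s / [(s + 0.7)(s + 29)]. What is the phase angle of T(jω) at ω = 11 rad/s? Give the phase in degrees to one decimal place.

-17.1°

∠(j11) = 90.00°
∠(j11 + 0.7) = arctan(11/0.7) = 86.36°
∠(j11 + 29) = arctan(11/29) = 20.77°
∠T(j11) = 90.00° − (86.36° + 20.77°) = -17.13°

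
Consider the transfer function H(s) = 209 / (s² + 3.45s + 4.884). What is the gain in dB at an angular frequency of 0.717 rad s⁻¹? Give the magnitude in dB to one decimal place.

|(j0.717)² + 3.45(j0.717) + 4.884| = |4.3699 + j2.4737| = 5.021
|H(j0.717)| = 209 / 5.021 = 41.621
20 log₁₀(41.621) = 32.39 dB

32.4 dB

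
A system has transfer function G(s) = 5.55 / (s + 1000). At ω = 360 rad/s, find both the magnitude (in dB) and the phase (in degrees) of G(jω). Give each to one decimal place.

|G| = -45.6 dB, ∠G = -19.8°

|j360 + 1000| = √(360² + 1000²) = 1063
|G(j360)| = 5.55 / 1063 = 0.0052219
20 log₁₀(0.0052219) = -45.64 dB
∠(j360 + 1000) = arctan(360/1000) = 19.80°
∠G(j360) = −19.80° = -19.80°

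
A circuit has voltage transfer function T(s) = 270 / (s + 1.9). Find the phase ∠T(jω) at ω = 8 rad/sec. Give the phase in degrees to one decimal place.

-76.6 deg

∠(j8 + 1.9) = arctan(8/1.9) = 76.64°
∠T(j8) = −76.64° = -76.64°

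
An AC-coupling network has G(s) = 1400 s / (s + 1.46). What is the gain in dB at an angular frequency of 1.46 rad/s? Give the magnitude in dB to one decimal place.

|j1.46| = 1.46
|j1.46 + 1.46| = √(1.46² + 1.46²) = 2.065
|G(j1.46)| = 1400 × 1.46 / 2.065 = 989.95
20 log₁₀(989.95) = 59.91 dB

59.9 dB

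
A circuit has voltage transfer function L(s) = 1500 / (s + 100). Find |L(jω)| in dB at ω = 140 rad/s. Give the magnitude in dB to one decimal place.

|j140 + 100| = √(140² + 100²) = 172
|L(j140)| = 1500 / 172 = 8.7186
20 log₁₀(8.7186) = 18.81 dB

18.8 dB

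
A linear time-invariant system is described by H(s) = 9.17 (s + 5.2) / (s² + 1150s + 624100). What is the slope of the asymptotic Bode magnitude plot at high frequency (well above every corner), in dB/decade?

-20 dB/decade

With 1 zero and 2 poles, the high-frequency asymptotic slope is 20 × (1 − 2) = -20 dB/decade.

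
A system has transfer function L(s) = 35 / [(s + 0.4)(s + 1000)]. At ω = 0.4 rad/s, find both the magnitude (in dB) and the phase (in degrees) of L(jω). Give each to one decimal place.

|L| = -24.2 dB, ∠L = -45.0 deg

|j0.4 + 0.4| = √(0.4² + 0.4²) = 0.5657
|j0.4 + 1000| = √(0.4² + 1000²) = 1000
|L(j0.4)| = 35 / (0.5657 × 1000) = 0.061872
20 log₁₀(0.061872) = -24.17 dB
∠(j0.4 + 0.4) = arctan(0.4/0.4) = 45.00°
∠(j0.4 + 1000) = arctan(0.4/1000) = 0.02°
∠L(j0.4) = − (45.00° + 0.02°) = -45.02°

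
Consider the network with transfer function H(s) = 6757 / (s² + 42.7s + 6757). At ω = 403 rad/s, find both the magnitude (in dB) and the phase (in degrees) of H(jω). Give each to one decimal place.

|H| = -27.3 dB, ∠H = -173.7°

|(j403)² + 42.7(j403) + 6757| = |-1.5565e+05 + j17208| = 1.566e+05
|H(j403)| = 6757 / 1.566e+05 = 0.043148
20 log₁₀(0.043148) = -27.30 dB
∠[(j403)² + 42.7(j403) + 6757] = ∠[-1.5565e+05 + j17208] = 173.69°
∠H(j403) = −173.69° = -173.69°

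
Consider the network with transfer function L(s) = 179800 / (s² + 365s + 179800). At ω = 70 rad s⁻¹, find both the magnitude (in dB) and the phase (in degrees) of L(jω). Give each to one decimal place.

|L| = 0.1 dB, ∠L = -8.3°

|(j70)² + 365(j70) + 179800| = |1.749e+05 + j25550| = 1.768e+05
|L(j70)| = 179800 / 1.768e+05 = 1.0172
20 log₁₀(1.0172) = 0.15 dB
∠[(j70)² + 365(j70) + 179800] = ∠[1.749e+05 + j25550] = 8.31°
∠L(j70) = −8.31° = -8.31°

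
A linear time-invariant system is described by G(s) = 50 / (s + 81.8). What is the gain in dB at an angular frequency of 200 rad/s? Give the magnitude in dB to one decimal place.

|j200 + 81.8| = √(200² + 81.8²) = 216.1
|G(j200)| = 50 / 216.1 = 0.23139
20 log₁₀(0.23139) = -12.71 dB

-12.7 dB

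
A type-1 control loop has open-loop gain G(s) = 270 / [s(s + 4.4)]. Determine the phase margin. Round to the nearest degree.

Gain crossover: |G(jω)| = 1 at ω ≈ 16.1 rad/s.
∠G(j16.1) = −90° − arctan(16.1/4.4) ≈ -164.75°
PM = 180° + (-164.75°) = 15.25°

15°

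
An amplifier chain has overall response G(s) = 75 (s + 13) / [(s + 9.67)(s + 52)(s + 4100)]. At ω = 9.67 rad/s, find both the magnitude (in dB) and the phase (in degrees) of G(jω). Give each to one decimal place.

|G| = -67.7 dB, ∠G = -19.0°

|j9.67 + 13| = √(9.67² + 13²) = 16.2
|j9.67 + 9.67| = √(9.67² + 9.67²) = 13.68
|j9.67 + 52| = √(9.67² + 52²) = 52.89
|j9.67 + 4100| = √(9.67² + 4100²) = 4100
|G(j9.67)| = 75 × 16.2 / (13.68 × 52.89 × 4100) = 0.00040975
20 log₁₀(0.00040975) = -67.75 dB
∠(j9.67 + 13) = arctan(9.67/13) = 36.64°
∠(j9.67 + 9.67) = arctan(9.67/9.67) = 45.00°
∠(j9.67 + 52) = arctan(9.67/52) = 10.53°
∠(j9.67 + 4100) = arctan(9.67/4100) = 0.14°
∠G(j9.67) = 36.64° − (45.00° + 10.53° + 0.14°) = -19.03°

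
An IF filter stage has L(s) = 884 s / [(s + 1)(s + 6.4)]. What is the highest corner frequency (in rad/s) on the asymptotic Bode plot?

Break frequencies occur at each pole and zero magnitude: 1 rad/s, 6.4 rad/s.
The highest is 6.4 rad/s.

6.4 rad/s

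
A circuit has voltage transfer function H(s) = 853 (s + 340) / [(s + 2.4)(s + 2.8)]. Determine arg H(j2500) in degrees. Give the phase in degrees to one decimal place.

-97.6 deg

∠(j2500 + 340) = arctan(2500/340) = 82.26°
∠(j2500 + 2.4) = arctan(2500/2.4) = 89.94°
∠(j2500 + 2.8) = arctan(2500/2.8) = 89.94°
∠H(j2500) = 82.26° − (89.94° + 89.94°) = -97.63°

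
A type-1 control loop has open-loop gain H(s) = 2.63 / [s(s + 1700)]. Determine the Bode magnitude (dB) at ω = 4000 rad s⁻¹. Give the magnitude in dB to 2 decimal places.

|j4000 + 1700| = √(4000² + 1700²) = 4346
|j4000| = 4000
|H(j4000)| = 2.63 / (4346 × 4000) = 1.5128e-07
20 log₁₀(1.5128e-07) = -136.404 dB

-136.40 dB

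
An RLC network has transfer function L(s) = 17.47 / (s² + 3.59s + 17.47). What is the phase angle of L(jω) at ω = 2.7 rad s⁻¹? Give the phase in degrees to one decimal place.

-43.6°

∠[(j2.7)² + 3.59(j2.7) + 17.47] = ∠[10.18 + j9.693] = 43.60°
∠L(j2.7) = −43.60° = -43.60°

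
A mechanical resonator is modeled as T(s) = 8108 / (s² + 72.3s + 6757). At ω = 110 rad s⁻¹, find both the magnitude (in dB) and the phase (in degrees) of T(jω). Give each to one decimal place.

|(j110)² + 72.3(j110) + 6757| = |-5343 + j7953| = 9581
|T(j110)| = 8108 / 9581 = 0.84625
20 log₁₀(0.84625) = -1.45 dB
∠[(j110)² + 72.3(j110) + 6757] = ∠[-5343 + j7953] = 123.89°
∠T(j110) = −123.89° = -123.89°

|T| = -1.5 dB, ∠T = -123.9°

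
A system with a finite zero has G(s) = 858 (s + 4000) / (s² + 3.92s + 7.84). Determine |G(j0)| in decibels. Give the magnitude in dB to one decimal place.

112.8 dB

G(0) = 858 × 4000 / 7.84 = 4.3776e+05
20 log₁₀(4.3776e+05) = 112.82 dB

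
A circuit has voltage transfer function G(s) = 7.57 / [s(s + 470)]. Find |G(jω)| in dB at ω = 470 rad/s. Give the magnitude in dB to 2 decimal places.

|j470 + 470| = √(470² + 470²) = 664.7
|j470| = 470
|G(j470)| = 7.57 / (664.7 × 470) = 2.4232e-05
20 log₁₀(2.4232e-05) = -92.312 dB

-92.31 dB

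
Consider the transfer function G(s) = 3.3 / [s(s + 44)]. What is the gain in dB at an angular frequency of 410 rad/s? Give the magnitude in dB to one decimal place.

|j410 + 44| = √(410² + 44²) = 412.4
|j410| = 410
|G(j410)| = 3.3 / (412.4 × 410) = 1.9519e-05
20 log₁₀(1.9519e-05) = -94.19 dB

-94.2 dB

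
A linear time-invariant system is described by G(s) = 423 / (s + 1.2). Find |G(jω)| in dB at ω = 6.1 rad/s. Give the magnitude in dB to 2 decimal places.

|j6.1 + 1.2| = √(6.1² + 1.2²) = 6.217
|G(j6.1)| = 423 / 6.217 = 68.04
20 log₁₀(68.04) = 36.655 dB

36.66 dB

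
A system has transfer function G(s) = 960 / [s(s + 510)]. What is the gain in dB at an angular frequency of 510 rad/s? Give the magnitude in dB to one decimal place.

-51.7 dB

|j510 + 510| = √(510² + 510²) = 721.2
|j510| = 510
|G(j510)| = 960 / (721.2 × 510) = 0.0026099
20 log₁₀(0.0026099) = -51.67 dB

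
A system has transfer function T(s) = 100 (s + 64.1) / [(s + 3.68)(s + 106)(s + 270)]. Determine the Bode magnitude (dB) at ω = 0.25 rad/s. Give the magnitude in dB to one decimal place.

-24.3 dB

|j0.25 + 64.1| = √(0.25² + 64.1²) = 64.1
|j0.25 + 3.68| = √(0.25² + 3.68²) = 3.688
|j0.25 + 106| = √(0.25² + 106²) = 106
|j0.25 + 270| = √(0.25² + 270²) = 270
|T(j0.25)| = 100 × 64.1 / (3.688 × 106 × 270) = 0.060722
20 log₁₀(0.060722) = -24.33 dB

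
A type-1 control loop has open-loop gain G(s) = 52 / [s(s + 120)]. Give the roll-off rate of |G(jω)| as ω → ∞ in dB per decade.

With 0 zeros and 2 poles, the high-frequency asymptotic slope is 20 × (0 − 2) = -40 dB/decade.

-40 dB/decade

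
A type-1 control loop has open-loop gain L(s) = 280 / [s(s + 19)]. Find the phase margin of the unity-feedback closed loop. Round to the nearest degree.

57°

Gain crossover: |L(jω)| = 1 at ω ≈ 12.4 rad s⁻¹.
∠L(j12.4) = −90° − arctan(12.4/19) ≈ -123.03°
PM = 180° + (-123.03°) = 56.97°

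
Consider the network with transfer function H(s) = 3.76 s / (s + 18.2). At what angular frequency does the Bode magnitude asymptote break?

18.2 rad/s

The single real pole at s = −18.2 gives a corner at ω = 18.2 rad/s.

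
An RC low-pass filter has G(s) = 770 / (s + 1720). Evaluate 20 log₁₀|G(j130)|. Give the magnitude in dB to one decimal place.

-7.0 dB

|j130 + 1720| = √(130² + 1720²) = 1725
|G(j130)| = 770 / 1725 = 0.4464
20 log₁₀(0.4464) = -7.01 dB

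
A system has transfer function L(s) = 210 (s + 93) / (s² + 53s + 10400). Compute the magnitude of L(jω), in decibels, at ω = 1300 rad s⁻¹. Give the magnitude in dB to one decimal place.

|j1300 + 93| = √(1300² + 93²) = 1303
|(j1300)² + 53(j1300) + 10400| = |-1.6796e+06 + j68900| = 1.681e+06
|L(j1300)| = 210 × 1303 / 1.681e+06 = 0.16282
20 log₁₀(0.16282) = -15.77 dB

-15.8 dB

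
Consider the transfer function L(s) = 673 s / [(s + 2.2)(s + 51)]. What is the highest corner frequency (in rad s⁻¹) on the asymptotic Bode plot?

Break frequencies occur at each pole and zero magnitude: 2.2 rad s⁻¹, 51 rad s⁻¹.
The highest is 51 rad s⁻¹.

51 rad s⁻¹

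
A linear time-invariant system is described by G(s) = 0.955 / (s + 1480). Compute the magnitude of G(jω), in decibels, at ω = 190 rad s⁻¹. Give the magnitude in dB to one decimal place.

-63.9 dB

|j190 + 1480| = √(190² + 1480²) = 1492
|G(j190)| = 0.955 / 1492 = 0.00064002
20 log₁₀(0.00064002) = -63.88 dB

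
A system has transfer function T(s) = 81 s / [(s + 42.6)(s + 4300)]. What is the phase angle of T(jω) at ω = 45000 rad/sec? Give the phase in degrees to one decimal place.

-84.5°

∠(j45000) = 90.00°
∠(j45000 + 42.6) = arctan(45000/42.6) = 89.95°
∠(j45000 + 4300) = arctan(45000/4300) = 84.54°
∠T(j45000) = 90.00° − (89.95° + 84.54°) = -84.49°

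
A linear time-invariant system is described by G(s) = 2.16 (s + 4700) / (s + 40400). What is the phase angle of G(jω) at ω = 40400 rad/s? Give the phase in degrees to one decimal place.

38.4 deg

∠(j40400 + 4700) = arctan(40400/4700) = 83.36°
∠(j40400 + 40400) = arctan(40400/40400) = 45.00°
∠G(j40400) = 83.36° − 45.00° = 38.36°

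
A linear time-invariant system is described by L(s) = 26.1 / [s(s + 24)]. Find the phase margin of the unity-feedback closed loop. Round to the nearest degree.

87°

Gain crossover: |L(jω)| = 1 at ω ≈ 1.09 rad/s.
∠L(j1.09) = −90° − arctan(1.09/24) ≈ -92.59°
PM = 180° + (-92.59°) = 87.41°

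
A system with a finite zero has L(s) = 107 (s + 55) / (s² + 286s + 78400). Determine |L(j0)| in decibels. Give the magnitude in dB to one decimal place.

-22.5 dB

L(0) = 107 × 55 / 78400 = 0.075064
20 log₁₀(0.075064) = -22.49 dB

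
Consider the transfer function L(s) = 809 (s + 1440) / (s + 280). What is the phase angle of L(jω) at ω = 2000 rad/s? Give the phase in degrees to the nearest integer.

-28°

∠(j2000 + 1440) = arctan(2000/1440) = 54.25°
∠(j2000 + 280) = arctan(2000/280) = 82.03°
∠L(j2000) = 54.25° − 82.03° = -27.78°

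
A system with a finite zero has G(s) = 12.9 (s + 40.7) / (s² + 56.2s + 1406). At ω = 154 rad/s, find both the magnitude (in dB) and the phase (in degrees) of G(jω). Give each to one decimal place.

|j154 + 40.7| = √(154² + 40.7²) = 159.3
|(j154)² + 56.2(j154) + 1406| = |-22310 + j8654.8| = 2.393e+04
|G(j154)| = 12.9 × 159.3 / 2.393e+04 = 0.085868
20 log₁₀(0.085868) = -21.32 dB
∠(j154 + 40.7) = arctan(154/40.7) = 75.20°
∠[(j154)² + 56.2(j154) + 1406] = ∠[-22310 + j8654.8] = 158.80°
∠G(j154) = 75.20° − 158.80° = -83.60°

|G| = -21.3 dB, ∠G = -83.6°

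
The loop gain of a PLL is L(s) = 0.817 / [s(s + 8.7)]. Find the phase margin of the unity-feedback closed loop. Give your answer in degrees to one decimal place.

Gain crossover: |L(jω)| = 1 at ω ≈ 0.0939 rad/s.
∠L(j0.0939) = −90° − arctan(0.0939/8.7) ≈ -90.62°
PM = 180° + (-90.62°) = 89.38°

89.4°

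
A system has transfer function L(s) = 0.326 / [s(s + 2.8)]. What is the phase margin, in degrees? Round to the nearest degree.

88 deg

Gain crossover: |L(jω)| = 1 at ω ≈ 0.116 rad/s.
∠L(j0.116) = −90° − arctan(0.116/2.8) ≈ -92.38°
PM = 180° + (-92.38°) = 87.62°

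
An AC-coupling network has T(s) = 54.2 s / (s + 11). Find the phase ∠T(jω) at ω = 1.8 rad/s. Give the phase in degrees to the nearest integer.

∠(j1.8) = 90.00°
∠(j1.8 + 11) = arctan(1.8/11) = 9.29°
∠T(j1.8) = 90.00° − 9.29° = 80.71°

81°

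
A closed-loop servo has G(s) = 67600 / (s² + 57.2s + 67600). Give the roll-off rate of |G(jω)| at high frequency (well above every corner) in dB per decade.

With 0 zeros and 2 poles, the high-frequency asymptotic slope is 20 × (0 − 2) = -40 dB/decade.

-40 dB/decade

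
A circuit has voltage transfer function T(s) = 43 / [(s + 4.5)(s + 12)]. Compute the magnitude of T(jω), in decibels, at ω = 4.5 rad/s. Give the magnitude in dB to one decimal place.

|j4.5 + 4.5| = √(4.5² + 4.5²) = 6.364
|j4.5 + 12| = √(4.5² + 12²) = 12.82
|T(j4.5)| = 43 / (6.364 × 12.82) = 0.52722
20 log₁₀(0.52722) = -5.56 dB

-5.6 dB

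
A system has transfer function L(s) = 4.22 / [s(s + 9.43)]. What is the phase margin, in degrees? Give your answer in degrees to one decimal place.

87.3°

Gain crossover: |L(jω)| = 1 at ω ≈ 0.447 rad/s.
∠L(j0.447) = −90° − arctan(0.447/9.43) ≈ -92.71°
PM = 180° + (-92.71°) = 87.29°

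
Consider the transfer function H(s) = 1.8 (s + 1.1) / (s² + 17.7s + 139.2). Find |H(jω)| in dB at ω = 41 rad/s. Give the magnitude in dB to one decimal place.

|j41 + 1.1| = √(41² + 1.1²) = 41.01
|(j41)² + 17.7(j41) + 139.2| = |-1541.8 + j725.7| = 1704
|H(j41)| = 1.8 × 41.01 / 1704 = 0.043324
20 log₁₀(0.043324) = -27.27 dB

-27.3 dB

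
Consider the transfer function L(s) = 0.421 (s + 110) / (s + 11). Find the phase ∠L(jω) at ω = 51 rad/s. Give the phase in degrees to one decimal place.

∠(j51 + 110) = arctan(51/110) = 24.87°
∠(j51 + 11) = arctan(51/11) = 77.83°
∠L(j51) = 24.87° − 77.83° = -52.95°

-53.0°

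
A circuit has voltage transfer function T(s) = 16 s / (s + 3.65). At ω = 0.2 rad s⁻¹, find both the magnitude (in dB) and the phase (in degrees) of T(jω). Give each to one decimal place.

|T| = -1.2 dB, ∠T = 86.9°

|j0.2| = 0.2
|j0.2 + 3.65| = √(0.2² + 3.65²) = 3.655
|T(j0.2)| = 16 × 0.2 / 3.655 = 0.8754
20 log₁₀(0.8754) = -1.16 dB
∠(j0.2) = 90.00°
∠(j0.2 + 3.65) = arctan(0.2/3.65) = 3.14°
∠T(j0.2) = 90.00° − 3.14° = 86.86°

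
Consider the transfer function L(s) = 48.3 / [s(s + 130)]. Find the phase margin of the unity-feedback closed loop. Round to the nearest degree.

Gain crossover: |L(jω)| = 1 at ω ≈ 0.372 rad/s.
∠L(j0.372) = −90° − arctan(0.372/130) ≈ -90.16°
PM = 180° + (-90.16°) = 89.84°

90°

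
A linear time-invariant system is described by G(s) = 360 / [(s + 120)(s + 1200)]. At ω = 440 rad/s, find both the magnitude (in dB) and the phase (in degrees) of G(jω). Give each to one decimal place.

|j440 + 120| = √(440² + 120²) = 456.1
|j440 + 1200| = √(440² + 1200²) = 1278
|G(j440)| = 360 / (456.1 × 1278) = 0.00061759
20 log₁₀(0.00061759) = -64.19 dB
∠(j440 + 120) = arctan(440/120) = 74.74°
∠(j440 + 1200) = arctan(440/1200) = 20.14°
∠G(j440) = − (74.74° + 20.14°) = -94.88°

|G| = -64.2 dB, ∠G = -94.9 deg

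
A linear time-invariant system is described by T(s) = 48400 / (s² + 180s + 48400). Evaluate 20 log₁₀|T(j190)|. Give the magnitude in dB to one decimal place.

2.5 dB

|(j190)² + 180(j190) + 48400| = |12300 + j34200| = 3.634e+04
|T(j190)| = 48400 / 3.634e+04 = 1.3317
20 log₁₀(1.3317) = 2.49 dB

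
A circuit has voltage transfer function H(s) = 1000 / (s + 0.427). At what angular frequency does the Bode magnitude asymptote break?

0.427 rad/sec

The single real pole at s = −0.427 gives a corner at ω = 0.427 rad/sec.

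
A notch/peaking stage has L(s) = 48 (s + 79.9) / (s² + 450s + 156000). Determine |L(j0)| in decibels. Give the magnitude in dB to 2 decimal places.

L(0) = 48 × 79.9 / 156000 = 0.024585
20 log₁₀(0.024585) = -32.187 dB

-32.19 dB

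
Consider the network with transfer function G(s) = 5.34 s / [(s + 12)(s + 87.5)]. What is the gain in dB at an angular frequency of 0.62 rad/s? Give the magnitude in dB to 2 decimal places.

-50.04 dB

|j0.62| = 0.62
|j0.62 + 12| = √(0.62² + 12²) = 12.02
|j0.62 + 87.5| = √(0.62² + 87.5²) = 87.5
|G(j0.62)| = 5.34 × 0.62 / (12.02 × 87.5) = 0.0031489
20 log₁₀(0.0031489) = -50.037 dB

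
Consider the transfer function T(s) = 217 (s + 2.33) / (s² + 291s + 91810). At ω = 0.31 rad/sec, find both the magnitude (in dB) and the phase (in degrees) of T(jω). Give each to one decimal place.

|j0.31 + 2.33| = √(0.31² + 2.33²) = 2.351
|(j0.31)² + 291(j0.31) + 91810| = |91810 + j90.21| = 9.181e+04
|T(j0.31)| = 217 × 2.351 / 9.181e+04 = 0.0055557
20 log₁₀(0.0055557) = -45.11 dB
∠(j0.31 + 2.33) = arctan(0.31/2.33) = 7.58°
∠[(j0.31)² + 291(j0.31) + 91810] = ∠[91810 + j90.21] = 0.06°
∠T(j0.31) = 7.58° − 0.06° = 7.52°

|T| = -45.1 dB, ∠T = 7.5 deg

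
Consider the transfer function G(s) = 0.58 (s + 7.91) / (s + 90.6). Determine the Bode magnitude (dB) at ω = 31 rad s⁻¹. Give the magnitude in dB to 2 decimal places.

-14.25 dB

|j31 + 7.91| = √(31² + 7.91²) = 31.99
|j31 + 90.6| = √(31² + 90.6²) = 95.76
|G(j31)| = 0.58 × 31.99 / 95.76 = 0.19378
20 log₁₀(0.19378) = -14.254 dB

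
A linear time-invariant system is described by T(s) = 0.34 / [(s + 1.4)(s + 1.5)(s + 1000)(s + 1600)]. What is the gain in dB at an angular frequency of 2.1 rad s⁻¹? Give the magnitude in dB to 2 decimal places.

-149.73 dB

|j2.1 + 1.4| = √(2.1² + 1.4²) = 2.524
|j2.1 + 1.5| = √(2.1² + 1.5²) = 2.581
|j2.1 + 1000| = √(2.1² + 1000²) = 1000
|j2.1 + 1600| = √(2.1² + 1600²) = 1600
|T(j2.1)| = 0.34 / (2.524 × 2.581 × 1000 × 1600) = 3.2625e-08
20 log₁₀(3.2625e-08) = -149.729 dB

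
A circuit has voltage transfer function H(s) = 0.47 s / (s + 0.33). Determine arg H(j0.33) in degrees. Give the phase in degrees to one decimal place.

45.0°

∠(j0.33) = 90.00°
∠(j0.33 + 0.33) = arctan(0.33/0.33) = 45.00°
∠H(j0.33) = 90.00° − 45.00° = 45.00°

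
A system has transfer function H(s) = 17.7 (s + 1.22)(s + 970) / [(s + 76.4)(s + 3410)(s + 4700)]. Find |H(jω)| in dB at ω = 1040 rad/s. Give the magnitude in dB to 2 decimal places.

-56.70 dB

|j1040 + 1.22| = √(1040² + 1.22²) = 1040
|j1040 + 970| = √(1040² + 970²) = 1422
|j1040 + 76.4| = √(1040² + 76.4²) = 1043
|j1040 + 3410| = √(1040² + 3410²) = 3565
|j1040 + 4700| = √(1040² + 4700²) = 4814
|H(j1040)| = 17.7 × 1040 × 1422 / (1043 × 3565 × 4814) = 0.0014629
20 log₁₀(0.0014629) = -56.696 dB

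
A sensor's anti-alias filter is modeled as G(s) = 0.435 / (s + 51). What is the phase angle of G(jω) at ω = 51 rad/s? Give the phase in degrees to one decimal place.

-45.0 deg

∠(j51 + 51) = arctan(51/51) = 45.00°
∠G(j51) = −45.00° = -45.00°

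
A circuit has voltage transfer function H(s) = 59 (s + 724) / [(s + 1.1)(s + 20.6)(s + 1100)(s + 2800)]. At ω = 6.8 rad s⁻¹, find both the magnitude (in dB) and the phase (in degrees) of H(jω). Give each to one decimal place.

|H| = -80.6 dB, ∠H = -99.0°

|j6.8 + 724| = √(6.8² + 724²) = 724
|j6.8 + 1.1| = √(6.8² + 1.1²) = 6.888
|j6.8 + 20.6| = √(6.8² + 20.6²) = 21.69
|j6.8 + 1100| = √(6.8² + 1100²) = 1100
|j6.8 + 2800| = √(6.8² + 2800²) = 2800
|H(j6.8)| = 59 × 724 / (6.888 × 21.69 × 1100 × 2800) = 9.2812e-05
20 log₁₀(9.2812e-05) = -80.65 dB
∠(j6.8 + 724) = arctan(6.8/724) = 0.54°
∠(j6.8 + 1.1) = arctan(6.8/1.1) = 80.81°
∠(j6.8 + 20.6) = arctan(6.8/20.6) = 18.27°
∠(j6.8 + 1100) = arctan(6.8/1100) = 0.35°
∠(j6.8 + 2800) = arctan(6.8/2800) = 0.14°
∠H(j6.8) = 0.54° − (80.81° + 18.27° + 0.35° + 0.14°) = -99.03°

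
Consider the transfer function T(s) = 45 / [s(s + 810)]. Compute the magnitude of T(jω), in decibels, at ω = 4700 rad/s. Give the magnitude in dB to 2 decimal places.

|j4700 + 810| = √(4700² + 810²) = 4769
|j4700| = 4700
|T(j4700)| = 45 / (4769 × 4700) = 2.0075e-06
20 log₁₀(2.0075e-06) = -113.947 dB

-113.95 dB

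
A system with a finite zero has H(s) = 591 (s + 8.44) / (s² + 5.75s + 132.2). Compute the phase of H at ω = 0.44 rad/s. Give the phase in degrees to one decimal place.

1.9°

∠(j0.44 + 8.44) = arctan(0.44/8.44) = 2.98°
∠[(j0.44)² + 5.75(j0.44) + 132.2] = ∠[132.01 + j2.53] = 1.10°
∠H(j0.44) = 2.98° − 1.10° = 1.89°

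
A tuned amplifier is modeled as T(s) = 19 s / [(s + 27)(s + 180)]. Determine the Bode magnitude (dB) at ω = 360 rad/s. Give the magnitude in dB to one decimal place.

-26.5 dB

|j360| = 360
|j360 + 27| = √(360² + 27²) = 361
|j360 + 180| = √(360² + 180²) = 402.5
|T(j360)| = 19 × 360 / (361 × 402.5) = 0.047074
20 log₁₀(0.047074) = -26.54 dB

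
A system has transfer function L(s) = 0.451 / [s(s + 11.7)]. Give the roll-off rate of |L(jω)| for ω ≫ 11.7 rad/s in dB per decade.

With 0 zeros and 2 poles, the high-frequency asymptotic slope is 20 × (0 − 2) = -40 dB/decade.

-40 dB/decade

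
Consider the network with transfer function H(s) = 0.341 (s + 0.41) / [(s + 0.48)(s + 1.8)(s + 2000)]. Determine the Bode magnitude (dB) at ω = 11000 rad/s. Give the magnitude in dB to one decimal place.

|j11000 + 0.41| = √(11000² + 0.41²) = 1.1e+04
|j11000 + 0.48| = √(11000² + 0.48²) = 1.1e+04
|j11000 + 1.8| = √(11000² + 1.8²) = 1.1e+04
|j11000 + 2000| = √(11000² + 2000²) = 1.118e+04
|H(j11000)| = 0.341 × 1.1e+04 / (1.1e+04 × 1.1e+04 × 1.118e+04) = 2.7727e-09
20 log₁₀(2.7727e-09) = -171.14 dB

-171.1 dB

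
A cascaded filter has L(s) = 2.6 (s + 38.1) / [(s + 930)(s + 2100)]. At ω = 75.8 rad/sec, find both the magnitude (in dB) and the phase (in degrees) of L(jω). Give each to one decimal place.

|L| = -79.0 dB, ∠L = 56.6°

|j75.8 + 38.1| = √(75.8² + 38.1²) = 84.84
|j75.8 + 930| = √(75.8² + 930²) = 933.1
|j75.8 + 2100| = √(75.8² + 2100²) = 2101
|L(j75.8)| = 2.6 × 84.84 / (933.1 × 2101) = 0.0001125
20 log₁₀(0.0001125) = -78.98 dB
∠(j75.8 + 38.1) = arctan(75.8/38.1) = 63.31°
∠(j75.8 + 930) = arctan(75.8/930) = 4.66°
∠(j75.8 + 2100) = arctan(75.8/2100) = 2.07°
∠L(j75.8) = 63.31° − (4.66° + 2.07°) = 56.59°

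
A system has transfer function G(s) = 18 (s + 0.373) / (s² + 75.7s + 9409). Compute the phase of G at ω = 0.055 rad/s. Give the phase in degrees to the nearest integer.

∠(j0.055 + 0.373) = arctan(0.055/0.373) = 8.39°
∠[(j0.055)² + 75.7(j0.055) + 9409] = ∠[9409 + j4.1635] = 0.03°
∠G(j0.055) = 8.39° − 0.03° = 8.36°

8°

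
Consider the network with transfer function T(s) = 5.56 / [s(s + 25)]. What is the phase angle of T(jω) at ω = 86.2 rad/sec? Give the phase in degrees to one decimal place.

-163.8°

∠(j86.2 + 25) = arctan(86.2/25) = 73.83°
∠(j86.2) = 90.00°
∠T(j86.2) = − (73.83° + 90.00°) = -163.83°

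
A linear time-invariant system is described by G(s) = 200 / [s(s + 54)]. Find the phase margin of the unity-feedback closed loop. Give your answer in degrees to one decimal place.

Gain crossover: |G(jω)| = 1 at ω ≈ 3.7 rad s⁻¹.
∠G(j3.7) = −90° − arctan(3.7/54) ≈ -93.91°
PM = 180° + (-93.91°) = 86.09°

86.1°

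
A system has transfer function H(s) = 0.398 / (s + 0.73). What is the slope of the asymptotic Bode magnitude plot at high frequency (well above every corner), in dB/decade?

-20 dB/decade

With 0 zeros and 1 pole, the high-frequency asymptotic slope is 20 × (0 − 1) = -20 dB/decade.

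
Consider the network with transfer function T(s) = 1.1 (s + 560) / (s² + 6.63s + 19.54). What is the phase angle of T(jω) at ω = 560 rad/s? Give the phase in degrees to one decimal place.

-134.3 deg

∠(j560 + 560) = arctan(560/560) = 45.00°
∠[(j560)² + 6.63(j560) + 19.54] = ∠[-3.1358e+05 + j3712.8] = 179.32°
∠T(j560) = 45.00° − 179.32° = -134.32°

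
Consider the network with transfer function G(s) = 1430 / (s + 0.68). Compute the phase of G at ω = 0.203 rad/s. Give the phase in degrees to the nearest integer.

∠(j0.203 + 0.68) = arctan(0.203/0.68) = 16.62°
∠G(j0.203) = −16.62° = -16.62°

-17°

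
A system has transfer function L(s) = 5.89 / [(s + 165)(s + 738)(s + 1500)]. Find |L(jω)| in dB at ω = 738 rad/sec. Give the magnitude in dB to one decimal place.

|j738 + 165| = √(738² + 165²) = 756.2
|j738 + 738| = √(738² + 738²) = 1044
|j738 + 1500| = √(738² + 1500²) = 1672
|L(j738)| = 5.89 / (756.2 × 1044 × 1672) = 4.4641e-09
20 log₁₀(4.4641e-09) = -167.01 dB

-167.0 dB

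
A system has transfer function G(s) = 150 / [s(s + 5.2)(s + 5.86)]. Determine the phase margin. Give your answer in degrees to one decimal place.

Gain crossover: |G(jω)| = 1 at ω ≈ 3.5 rad/s.
∠G(j3.5) = −90° − arctan(3.5/5.2) − arctan(3.5/5.86) ≈ -154.85°
PM = 180° + (-154.85°) = 25.15°

25.2 deg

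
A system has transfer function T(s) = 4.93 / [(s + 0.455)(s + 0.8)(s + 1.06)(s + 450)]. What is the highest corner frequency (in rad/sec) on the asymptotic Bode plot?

450 rad/sec

Break frequencies occur at each pole and zero magnitude: 0.455 rad/sec, 0.8 rad/sec, 1.06 rad/sec, 450 rad/sec.
The highest is 450 rad/sec.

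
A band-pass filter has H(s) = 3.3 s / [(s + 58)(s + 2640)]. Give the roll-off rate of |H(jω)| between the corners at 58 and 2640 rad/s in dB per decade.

0 dB/decade

In this band the factors already past their corner are: 1 differentiator zero, pole at 58; net slope = 0 dB/decade.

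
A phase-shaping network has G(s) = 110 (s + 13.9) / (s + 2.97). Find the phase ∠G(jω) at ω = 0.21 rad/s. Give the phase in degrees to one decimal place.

-3.2 deg

∠(j0.21 + 13.9) = arctan(0.21/13.9) = 0.87°
∠(j0.21 + 2.97) = arctan(0.21/2.97) = 4.04°
∠G(j0.21) = 0.87° − 4.04° = -3.18°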